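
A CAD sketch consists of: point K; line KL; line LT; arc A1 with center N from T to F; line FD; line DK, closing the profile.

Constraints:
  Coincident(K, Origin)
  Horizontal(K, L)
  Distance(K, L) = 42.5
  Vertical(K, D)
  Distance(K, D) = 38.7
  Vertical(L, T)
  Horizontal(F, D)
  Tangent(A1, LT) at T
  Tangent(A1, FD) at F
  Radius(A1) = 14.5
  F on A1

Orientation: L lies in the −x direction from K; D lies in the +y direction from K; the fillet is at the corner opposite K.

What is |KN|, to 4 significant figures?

37.01

KD is vertical with |KD| = 38.7 and D on the +y side, so D = (0.000, 38.70). The virtual corner opposite K is at (-42.50, 38.70). A1 meets LT tangentially, so NT is at right angles to LT and tangency of A1 to FD means the radius NF is perpendicular to FD, with radius 14.5, so the center N sits 14.5 in from both sides at N = (-28.00, 24.20). Then |KN| = |N − K| = 37.01.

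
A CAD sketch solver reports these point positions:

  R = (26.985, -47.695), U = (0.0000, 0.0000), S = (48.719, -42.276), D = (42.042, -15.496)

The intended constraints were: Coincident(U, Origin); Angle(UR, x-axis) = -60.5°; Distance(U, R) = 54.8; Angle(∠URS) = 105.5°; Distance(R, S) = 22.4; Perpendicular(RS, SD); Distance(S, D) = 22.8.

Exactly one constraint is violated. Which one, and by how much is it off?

Distance(S, D) = 22.8 — off by 4.80.

U = (0.00, 0.00) ✓; UR at -60.50° ✓; |UR| = 54.80 ✓; ∠URS = 105.5° ✓; |RS| = 22.40 ✓; ∠(RS, SD) = 90.00° ✓; |SD| = 27.60 ✗.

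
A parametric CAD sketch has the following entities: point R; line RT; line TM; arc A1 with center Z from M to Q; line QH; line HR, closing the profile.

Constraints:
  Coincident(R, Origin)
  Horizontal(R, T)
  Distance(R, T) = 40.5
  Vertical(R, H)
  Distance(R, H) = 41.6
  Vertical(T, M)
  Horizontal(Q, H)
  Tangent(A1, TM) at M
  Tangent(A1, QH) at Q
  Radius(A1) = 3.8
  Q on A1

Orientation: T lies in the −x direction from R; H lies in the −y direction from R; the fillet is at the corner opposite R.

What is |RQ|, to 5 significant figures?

55.475

R is at the origin; RT is horizontal with |RT| = 40.5 and T on the −x side, so T = (-40.500, 0.0000). R and H share the same x with |RH| = 41.6 and H on the −y side, so H = (0.0000, -41.600). The virtual corner opposite R is at (-40.500, -41.600). The tangent condition forces ZM to be normal to TM and the tangent condition forces ZQ to be normal to QH, with radius 3.8, so the center Z sits 3.8 in from both sides at Z = (-36.700, -37.800). That places the tangent points at M = (-40.500, -37.800) on TM and Q = (-36.700, -41.600) on QH. Then |RQ| = |Q − R| = 55.475.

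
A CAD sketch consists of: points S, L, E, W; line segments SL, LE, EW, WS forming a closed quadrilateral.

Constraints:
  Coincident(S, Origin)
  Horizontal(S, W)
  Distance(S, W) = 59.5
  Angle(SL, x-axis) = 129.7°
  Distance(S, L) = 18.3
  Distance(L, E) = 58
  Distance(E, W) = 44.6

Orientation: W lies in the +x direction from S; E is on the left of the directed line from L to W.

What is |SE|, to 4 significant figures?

56.77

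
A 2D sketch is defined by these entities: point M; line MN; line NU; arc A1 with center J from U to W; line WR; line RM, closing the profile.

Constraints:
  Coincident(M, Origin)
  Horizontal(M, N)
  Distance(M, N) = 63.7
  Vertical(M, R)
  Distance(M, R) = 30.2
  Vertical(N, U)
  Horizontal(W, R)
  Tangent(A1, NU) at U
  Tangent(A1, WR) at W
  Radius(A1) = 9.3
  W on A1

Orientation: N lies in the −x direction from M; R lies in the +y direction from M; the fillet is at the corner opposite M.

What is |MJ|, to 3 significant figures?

58.3

MR is vertical with |MR| = 30.2 and R on the +y side, so R = (0.00, 30.2). The virtual corner opposite M is at (-63.7, 30.2). A1 meets NU tangentially, so JU is at right angles to NU and tangency of A1 to WR means the radius JW is perpendicular to WR, with radius 9.3, so the center J sits 9.3 in from both sides at J = (-54.4, 20.9). Then |MJ| = |J − M| = 58.3.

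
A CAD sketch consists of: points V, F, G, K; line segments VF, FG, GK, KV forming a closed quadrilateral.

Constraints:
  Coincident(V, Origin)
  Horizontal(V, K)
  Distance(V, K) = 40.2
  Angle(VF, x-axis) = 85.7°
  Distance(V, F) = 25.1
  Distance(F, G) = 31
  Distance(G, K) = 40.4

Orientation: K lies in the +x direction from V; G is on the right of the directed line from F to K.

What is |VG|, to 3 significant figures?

5.93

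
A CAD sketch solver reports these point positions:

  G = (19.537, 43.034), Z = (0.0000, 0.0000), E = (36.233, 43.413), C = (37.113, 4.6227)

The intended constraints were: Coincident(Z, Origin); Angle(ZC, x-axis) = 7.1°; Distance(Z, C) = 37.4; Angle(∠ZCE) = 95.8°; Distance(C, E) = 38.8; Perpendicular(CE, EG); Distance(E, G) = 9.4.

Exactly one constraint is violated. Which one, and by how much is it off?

Distance(E, G) = 9.4 — off by 7.30.

Z = (0.00, 0.00) ✓; ZC at 7.100° ✓; |ZC| = 37.40 ✓; ∠ZCE = 95.80° ✓; |CE| = 38.80 ✓; ∠(CE, EG) = 90.00° ✓; |EG| = 16.70 ✗.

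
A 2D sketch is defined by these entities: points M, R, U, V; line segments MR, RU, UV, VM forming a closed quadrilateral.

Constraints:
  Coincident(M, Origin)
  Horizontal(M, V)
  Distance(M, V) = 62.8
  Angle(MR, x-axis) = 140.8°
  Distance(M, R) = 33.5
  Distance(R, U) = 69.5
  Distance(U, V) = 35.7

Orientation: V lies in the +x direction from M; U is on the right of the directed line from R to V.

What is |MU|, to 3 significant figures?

36.3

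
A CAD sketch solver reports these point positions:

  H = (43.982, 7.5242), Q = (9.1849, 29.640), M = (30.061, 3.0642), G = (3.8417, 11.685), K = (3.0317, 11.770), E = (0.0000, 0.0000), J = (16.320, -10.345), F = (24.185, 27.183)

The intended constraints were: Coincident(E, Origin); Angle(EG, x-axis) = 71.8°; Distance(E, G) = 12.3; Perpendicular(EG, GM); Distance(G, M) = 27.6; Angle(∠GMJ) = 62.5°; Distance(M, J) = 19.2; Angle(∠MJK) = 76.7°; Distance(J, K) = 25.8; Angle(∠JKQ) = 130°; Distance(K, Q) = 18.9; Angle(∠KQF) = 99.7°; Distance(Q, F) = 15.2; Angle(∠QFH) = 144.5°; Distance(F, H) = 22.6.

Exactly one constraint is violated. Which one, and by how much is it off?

Distance(F, H) = 22.6 — off by 5.30.

E = (0.00, 0.00) ✓; EG at 71.80° ✓; |EG| = 12.30 ✓; ∠(EG, GM) = 90.00° ✓; |GM| = 27.60 ✓; ∠GMJ = 62.50° ✓; |MJ| = 19.20 ✓; ∠MJK = 76.70° ✓; |JK| = 25.80 ✓; ∠JKQ = 130.0° ✓; |KQ| = 18.90 ✓; ∠KQF = 99.70° ✓; |QF| = 15.20 ✓; ∠QFH = 144.5° ✓; |FH| = 27.90 ✗.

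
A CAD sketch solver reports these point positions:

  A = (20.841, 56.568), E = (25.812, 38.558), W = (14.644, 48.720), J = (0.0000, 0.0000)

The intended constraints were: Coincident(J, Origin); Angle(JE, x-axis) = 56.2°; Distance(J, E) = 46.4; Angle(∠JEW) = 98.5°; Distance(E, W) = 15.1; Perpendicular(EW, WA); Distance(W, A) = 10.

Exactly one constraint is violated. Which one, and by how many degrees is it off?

Perpendicular(EW, WA) — off by 4.00°.

J = (0.00, 0.00) ✓; JE at 56.20° ✓; |JE| = 46.40 ✓; ∠JEW = 98.50° ✓; |EW| = 15.10 ✓; ∠(EW, WA) = 86.00° ✗; |WA| = 10.00 ✓.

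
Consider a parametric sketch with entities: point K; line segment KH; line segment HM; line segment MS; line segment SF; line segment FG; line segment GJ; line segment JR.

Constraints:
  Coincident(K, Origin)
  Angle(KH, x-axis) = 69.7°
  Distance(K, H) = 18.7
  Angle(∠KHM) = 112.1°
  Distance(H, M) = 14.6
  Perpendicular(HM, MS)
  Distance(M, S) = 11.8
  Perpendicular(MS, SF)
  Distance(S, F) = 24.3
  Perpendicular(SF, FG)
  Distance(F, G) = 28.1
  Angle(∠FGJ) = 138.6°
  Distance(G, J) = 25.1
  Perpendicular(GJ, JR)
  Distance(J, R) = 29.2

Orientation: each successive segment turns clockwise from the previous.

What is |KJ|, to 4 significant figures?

54.27

The perpendicularity gives FG at right angles to SF, so FG runs at 91.80°; with |FG| = 28.1, G = (-3.720, 33.53). ∠FGJ = 138.6° gives GJ at 50.40° from the x-axis; with |GJ| = 25.1, J = (12.28, 52.87). Then |KJ| = |J − K| = 54.27.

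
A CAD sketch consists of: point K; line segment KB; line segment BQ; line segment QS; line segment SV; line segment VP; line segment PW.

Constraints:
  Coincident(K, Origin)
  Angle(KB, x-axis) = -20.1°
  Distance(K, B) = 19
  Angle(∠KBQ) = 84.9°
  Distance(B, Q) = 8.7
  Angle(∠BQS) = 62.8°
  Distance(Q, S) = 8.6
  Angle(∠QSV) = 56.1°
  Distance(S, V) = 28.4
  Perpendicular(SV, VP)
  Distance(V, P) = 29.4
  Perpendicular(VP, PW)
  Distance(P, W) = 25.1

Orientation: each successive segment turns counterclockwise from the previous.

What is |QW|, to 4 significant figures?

22.31

K is at the origin; KB runs at -20.1° with length 19.0, so B = (17.84, -6.530). ∠KBQ = 84.9° gives BQ at 75.00° from the x-axis; with |BQ| = 8.7, Q = (20.09, 1.874). ∠BQS = 62.8° gives QS at -167.8° from the x-axis; with |QS| = 8.6, S = (11.69, 0.05663). ∠QSV = 56.1° gives SV at -43.90° from the x-axis; with |SV| = 28.4, V = (32.15, -19.64). SV is perpendicular to VP, so VP runs at 46.10°; with |VP| = 29.4, P = (52.54, 1.548). VP is perpendicular to PW, so PW runs at 136.1°; with |PW| = 25.1, W = (34.45, 18.95). Then |QW| = |W − Q| = 22.31.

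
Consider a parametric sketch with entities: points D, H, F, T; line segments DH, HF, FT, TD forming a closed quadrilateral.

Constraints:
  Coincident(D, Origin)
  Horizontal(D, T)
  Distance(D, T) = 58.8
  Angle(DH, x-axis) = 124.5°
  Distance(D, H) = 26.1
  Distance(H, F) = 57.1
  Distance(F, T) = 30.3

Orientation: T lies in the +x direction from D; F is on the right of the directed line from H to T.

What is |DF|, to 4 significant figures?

33.53

D is at the origin; DT is horizontal with |DT| = 58.8 and T in +x, so T = (58.8, 0). DH runs at 124.5° with |DH| = 26.1, so H = (-14.78, 21.51). F is determined by |HF| = 57.1 and |FT| = 30.3 together: it lies at the intersection of circle(H, 57.1) and circle(T, 30.3). With |HT| = 76.66, the foot of the radical line on HT is 53.61 from H and the perpendicular offset is √(57.1² − 53.61²) = 19.66. Taking the right-of-HT solution: F = (31.15, -12.40).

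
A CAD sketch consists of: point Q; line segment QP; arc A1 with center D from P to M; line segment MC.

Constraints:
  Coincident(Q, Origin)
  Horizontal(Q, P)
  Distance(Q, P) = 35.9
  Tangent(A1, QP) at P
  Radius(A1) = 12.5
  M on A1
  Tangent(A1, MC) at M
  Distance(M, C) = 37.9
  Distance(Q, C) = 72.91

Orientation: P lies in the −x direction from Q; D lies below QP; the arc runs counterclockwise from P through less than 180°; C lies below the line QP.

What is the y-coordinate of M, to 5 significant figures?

-10.069

Checks: Q = (0.00, 0.00) ✓; |DM| = 12.50 ✓; ∠(DM, MC) = 90.00° ✓; |MC| = 37.90 ✓; |QC| = 72.91 ✓.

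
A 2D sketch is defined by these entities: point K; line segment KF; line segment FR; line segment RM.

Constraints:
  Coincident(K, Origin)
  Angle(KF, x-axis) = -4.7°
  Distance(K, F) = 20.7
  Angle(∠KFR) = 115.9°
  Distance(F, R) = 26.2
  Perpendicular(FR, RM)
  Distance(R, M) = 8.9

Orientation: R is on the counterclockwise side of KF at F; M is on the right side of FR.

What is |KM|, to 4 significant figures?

44.71

K is at the origin; KF runs at -4.7° with length 20.7, so F = 20.7·(cos -4.7°, sin -4.7°) = (20.63, -1.696). ∠KFR = 115.9°, so FR runs at -4.7° + (180° − 115.9°) = 59.40° from the x-axis; with |FR| = 26.2, R = F + 26.2·(cos 59.40°, sin 59.40°) = (33.97, 20.86). FR is perpendicular to RM; with |RM| = 8.9 on the right of FR, M = R + 8.9·(0.8607, -0.5090) = (41.63, 16.32). Then |KM| = |M − K| = 44.71.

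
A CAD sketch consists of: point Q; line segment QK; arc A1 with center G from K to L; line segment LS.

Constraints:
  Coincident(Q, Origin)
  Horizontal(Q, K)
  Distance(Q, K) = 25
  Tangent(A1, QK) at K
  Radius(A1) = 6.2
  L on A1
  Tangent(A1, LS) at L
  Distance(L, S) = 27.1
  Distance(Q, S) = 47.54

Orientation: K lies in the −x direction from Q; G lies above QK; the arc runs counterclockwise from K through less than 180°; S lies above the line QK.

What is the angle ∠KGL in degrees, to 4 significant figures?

124.1°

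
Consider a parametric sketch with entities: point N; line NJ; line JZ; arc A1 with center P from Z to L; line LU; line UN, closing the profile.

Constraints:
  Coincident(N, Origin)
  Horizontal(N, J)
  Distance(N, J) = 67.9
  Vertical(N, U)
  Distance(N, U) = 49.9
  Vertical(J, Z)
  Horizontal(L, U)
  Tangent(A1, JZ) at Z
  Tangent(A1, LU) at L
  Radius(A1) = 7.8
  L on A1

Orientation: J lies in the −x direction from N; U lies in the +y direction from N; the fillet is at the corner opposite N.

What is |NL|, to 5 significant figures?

78.115

The virtual corner opposite N is at (-67.900, 49.900). Since A1 is tangent to JZ there, PZ ⟂ JZ and since A1 is tangent to LU there, PL ⟂ LU, with radius 7.8, so the center P sits 7.8 in from both sides at P = (-60.100, 42.100). That places the tangent points at Z = (-67.900, 42.100) on JZ and L = (-60.100, 49.900) on LU. Then |NL| = |L − N| = 78.115.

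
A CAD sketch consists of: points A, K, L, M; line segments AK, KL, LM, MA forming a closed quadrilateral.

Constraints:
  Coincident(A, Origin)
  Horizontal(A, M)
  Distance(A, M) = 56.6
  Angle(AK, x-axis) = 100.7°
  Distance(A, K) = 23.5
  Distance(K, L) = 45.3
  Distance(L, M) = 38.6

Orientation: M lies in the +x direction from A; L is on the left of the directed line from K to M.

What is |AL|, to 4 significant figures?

52.47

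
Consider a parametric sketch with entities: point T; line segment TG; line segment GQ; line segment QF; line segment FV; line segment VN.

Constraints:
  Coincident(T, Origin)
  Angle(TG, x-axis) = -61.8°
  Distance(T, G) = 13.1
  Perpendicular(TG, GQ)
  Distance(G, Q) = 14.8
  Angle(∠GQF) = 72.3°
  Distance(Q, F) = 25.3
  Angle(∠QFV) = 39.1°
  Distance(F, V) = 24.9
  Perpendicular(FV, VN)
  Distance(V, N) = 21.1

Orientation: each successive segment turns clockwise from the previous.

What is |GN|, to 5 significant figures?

18.924

T is at the origin; TG runs at -61.8° with length 13.1, so G = (6.1904, -11.545). TG ⟂ GQ, so GQ runs at -151.80°; with |GQ| = 14.8, Q = (-6.8529, -18.539). ∠GQF = 72.3° gives QF at 100.50° from the x-axis; with |QF| = 25.3, F = (-11.463, 6.3375). ∠QFV = 39.1° gives FV at -40.400° from the x-axis; with |FV| = 24.9, V = (7.4989, -9.8007). FV ⟂ VN, so VN runs at -130.40°; with |VN| = 21.1, N = (-6.1765, -25.869). Then |GN| = |N − G| = 18.924.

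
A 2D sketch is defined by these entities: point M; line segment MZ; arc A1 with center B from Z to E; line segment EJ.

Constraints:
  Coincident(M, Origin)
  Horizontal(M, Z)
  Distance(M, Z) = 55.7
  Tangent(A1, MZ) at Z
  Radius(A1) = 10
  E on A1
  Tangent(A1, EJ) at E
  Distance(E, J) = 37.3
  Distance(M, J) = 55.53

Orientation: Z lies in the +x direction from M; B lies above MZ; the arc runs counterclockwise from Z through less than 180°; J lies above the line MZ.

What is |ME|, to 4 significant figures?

64.89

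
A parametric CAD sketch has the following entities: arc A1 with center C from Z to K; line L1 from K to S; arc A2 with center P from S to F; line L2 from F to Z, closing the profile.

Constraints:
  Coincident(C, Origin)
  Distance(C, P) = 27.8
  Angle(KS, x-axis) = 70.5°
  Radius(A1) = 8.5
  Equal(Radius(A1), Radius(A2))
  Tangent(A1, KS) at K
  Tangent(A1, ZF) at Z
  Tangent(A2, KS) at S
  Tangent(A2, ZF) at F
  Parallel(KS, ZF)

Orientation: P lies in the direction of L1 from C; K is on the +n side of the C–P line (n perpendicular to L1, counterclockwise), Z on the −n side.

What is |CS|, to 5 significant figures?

29.070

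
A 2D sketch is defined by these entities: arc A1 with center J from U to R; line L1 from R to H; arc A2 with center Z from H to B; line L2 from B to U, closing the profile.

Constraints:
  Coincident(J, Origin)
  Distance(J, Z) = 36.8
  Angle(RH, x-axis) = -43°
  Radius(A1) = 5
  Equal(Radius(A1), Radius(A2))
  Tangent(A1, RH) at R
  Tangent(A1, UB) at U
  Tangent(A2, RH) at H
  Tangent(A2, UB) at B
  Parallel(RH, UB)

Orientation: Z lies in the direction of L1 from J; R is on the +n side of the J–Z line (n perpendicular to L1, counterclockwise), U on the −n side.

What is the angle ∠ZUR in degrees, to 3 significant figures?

82.3°

J is at the origin and Z lies 36.8 along u from J, so Z = 36.8·u = (26.9, -25.1). Tangency of A1 to both parallel lines with radius 5.0 puts R and U at J ± 5.0·n: R = (3.41, 3.66), U = (-3.41, -3.66). Then cos ∠ZUR = UZ·UR / (|UZ||UR|), giving 82.3°.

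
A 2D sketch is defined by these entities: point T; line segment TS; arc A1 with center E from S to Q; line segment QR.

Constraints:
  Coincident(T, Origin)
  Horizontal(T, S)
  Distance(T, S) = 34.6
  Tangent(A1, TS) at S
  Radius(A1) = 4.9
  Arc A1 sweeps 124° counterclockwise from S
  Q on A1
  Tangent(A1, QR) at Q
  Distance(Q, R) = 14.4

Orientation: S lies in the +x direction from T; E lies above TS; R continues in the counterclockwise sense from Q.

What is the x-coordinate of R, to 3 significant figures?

30.6

T is at the origin; T and S share the same y with |TS| = 34.6 and S on the +x side, so S = (34.6, 0.00). Tangency of A1 to TS means the radius ES is perpendicular to TS, so E = S + (0, 4.9) = (34.6, 4.90). On A1, S sits at bearing -90° from E; a 124° counterclockwise sweep puts Q at bearing 34°, so Q = E + 4.9·(cos 34°, sin 34°) = (38.7, 7.64). A1 meets QR tangentially, so EQ is at right angles to QR, so QR runs along (−sin 34°, cos 34°); with |QR| = 14.4, R = (30.6, 19.6). So R.x = 30.6.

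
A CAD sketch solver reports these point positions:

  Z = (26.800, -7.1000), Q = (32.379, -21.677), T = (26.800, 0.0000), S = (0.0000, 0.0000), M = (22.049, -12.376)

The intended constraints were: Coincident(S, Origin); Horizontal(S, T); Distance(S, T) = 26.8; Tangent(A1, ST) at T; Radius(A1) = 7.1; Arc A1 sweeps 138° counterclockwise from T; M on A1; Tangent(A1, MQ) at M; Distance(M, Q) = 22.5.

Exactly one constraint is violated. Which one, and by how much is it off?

Distance(M, Q) = 22.5 — off by 8.60.

S = (0.00, 0.00) ✓; S.y = 0.00, T.y = 0.00 ✓; |ST| = 26.80 ✓; ∠(ZT, TS) = 90.00° ✓; |ZT| = 7.100 ✓; bearing(Z→M) − bearing(Z→T) = 138.0° ✓; |ZM| = 7.100 ✓; ∠(ZM, MQ) = 90.00° ✓; |MQ| = 13.90 ✗.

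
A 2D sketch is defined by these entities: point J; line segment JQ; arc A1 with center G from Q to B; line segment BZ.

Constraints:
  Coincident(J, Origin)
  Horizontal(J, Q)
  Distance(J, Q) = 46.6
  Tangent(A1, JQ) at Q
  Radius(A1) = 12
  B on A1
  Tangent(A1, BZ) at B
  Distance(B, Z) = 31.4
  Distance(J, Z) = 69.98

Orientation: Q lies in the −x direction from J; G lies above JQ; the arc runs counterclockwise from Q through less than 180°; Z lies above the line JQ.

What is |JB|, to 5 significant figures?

40.994

Checks: |GB| = 12.00 ✓; ∠(GB, BZ) = 90.00° ✓; |BZ| = 31.40 ✓; |JZ| = 69.98 ✓.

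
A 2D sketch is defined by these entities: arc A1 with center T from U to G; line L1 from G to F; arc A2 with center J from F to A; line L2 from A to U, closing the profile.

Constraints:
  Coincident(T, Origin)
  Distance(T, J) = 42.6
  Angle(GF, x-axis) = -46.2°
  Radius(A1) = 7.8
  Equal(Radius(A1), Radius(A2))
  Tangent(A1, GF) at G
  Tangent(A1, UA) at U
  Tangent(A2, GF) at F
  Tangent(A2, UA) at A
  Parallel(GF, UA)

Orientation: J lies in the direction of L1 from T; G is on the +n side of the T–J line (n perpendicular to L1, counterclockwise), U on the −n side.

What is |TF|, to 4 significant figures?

43.31

The slot axis is L1's direction at -46.2°, so u = (cos -46.2°, sin -46.2°) = (0.6921, -0.7218) and n = (−sin -46.2°, cos -46.2°) = (0.7218, 0.6921). T is at the origin and J lies 42.6 along u from T, so J = 42.6·u = (29.49, -30.75). Tangency of A1 to both parallel lines with radius 7.8 puts G and U at T ± 7.8·n: G = (5.630, 5.399), U = (-5.630, -5.399). Equal radii place F and A the same way about J: F = J + 7.8·n = (35.12, -25.35), A = J − 7.8·n = (23.86, -36.15). Then |TF| = |F − T| = 43.31.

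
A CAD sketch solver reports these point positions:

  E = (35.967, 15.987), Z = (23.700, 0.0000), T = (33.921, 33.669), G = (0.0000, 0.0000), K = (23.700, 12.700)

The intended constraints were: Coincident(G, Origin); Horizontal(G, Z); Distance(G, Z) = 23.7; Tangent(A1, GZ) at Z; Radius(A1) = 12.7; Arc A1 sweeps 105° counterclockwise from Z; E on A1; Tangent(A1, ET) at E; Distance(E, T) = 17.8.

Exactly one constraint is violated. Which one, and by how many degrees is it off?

Tangent(A1, ET) at E — off by 8.40°.

G = (0.00, 0.00) ✓; G.y = 0.00, Z.y = 0.00 ✓; |GZ| = 23.70 ✓; ∠(KZ, ZG) = 90.00° ✓; |KZ| = 12.70 ✓; bearing(K→E) − bearing(K→Z) = 105.0° ✓; |KE| = 12.70 ✓; ∠(KE, ET) = 98.40° ✗; |ET| = 17.80 ✓.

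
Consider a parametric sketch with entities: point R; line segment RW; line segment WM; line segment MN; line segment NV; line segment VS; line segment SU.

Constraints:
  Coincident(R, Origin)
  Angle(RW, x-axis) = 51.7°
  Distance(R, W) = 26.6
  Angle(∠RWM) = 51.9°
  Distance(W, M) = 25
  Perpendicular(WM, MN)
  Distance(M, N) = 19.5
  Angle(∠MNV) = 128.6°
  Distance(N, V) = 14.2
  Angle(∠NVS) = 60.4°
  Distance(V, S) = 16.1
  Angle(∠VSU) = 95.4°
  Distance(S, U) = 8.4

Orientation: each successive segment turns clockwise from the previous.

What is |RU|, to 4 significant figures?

11.01

R is at the origin; RW runs at 51.7° with length 26.6, so W = (16.49, 20.88). ∠RWM = 51.9° gives WM at -76.40° from the x-axis; with |WM| = 25.0, M = (22.36, -3.424). WM is perpendicular to MN, so MN runs at -166.4°; with |MN| = 19.5, N = (3.411, -8.009). ∠MNV = 128.6° gives NV at 142.2° from the x-axis; with |NV| = 14.2, V = (-7.809, 0.6940). ∠NVS = 60.4° gives VS at 22.60° from the x-axis; with |VS| = 16.1, S = (7.055, 6.881). ∠VSU = 95.4° gives SU at -62.00° from the x-axis; with |SU| = 8.4, U = (11.00, -0.5356). Then |RU| = |U − R| = 11.01.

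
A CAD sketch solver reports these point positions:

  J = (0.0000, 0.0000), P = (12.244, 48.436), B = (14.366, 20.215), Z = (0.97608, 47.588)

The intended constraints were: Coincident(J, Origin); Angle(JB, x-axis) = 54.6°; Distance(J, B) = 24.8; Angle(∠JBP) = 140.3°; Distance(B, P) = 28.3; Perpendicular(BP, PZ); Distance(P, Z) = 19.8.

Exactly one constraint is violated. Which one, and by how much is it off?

Distance(P, Z) = 19.8 — off by 8.50.

J = (0.00, 0.00) ✓; JB at 54.60° ✓; |JB| = 24.80 ✓; ∠JBP = 140.3° ✓; |BP| = 28.30 ✓; ∠(BP, PZ) = 90.00° ✓; |PZ| = 11.30 ✗.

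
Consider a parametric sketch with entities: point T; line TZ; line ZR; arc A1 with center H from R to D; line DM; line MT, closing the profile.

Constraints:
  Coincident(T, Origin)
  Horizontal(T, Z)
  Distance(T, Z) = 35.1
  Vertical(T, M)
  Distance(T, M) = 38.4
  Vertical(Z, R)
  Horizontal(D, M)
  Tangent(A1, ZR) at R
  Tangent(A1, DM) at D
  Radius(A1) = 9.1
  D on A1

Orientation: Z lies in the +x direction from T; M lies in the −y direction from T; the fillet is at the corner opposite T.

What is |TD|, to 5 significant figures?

46.374

The virtual corner opposite T is at (35.100, -38.400). The tangent condition forces HR to be normal to ZR and tangency of A1 to DM means the radius HD is perpendicular to DM, with radius 9.1, so the center H sits 9.1 in from both sides at H = (26.000, -29.300). That places the tangent points at R = (35.100, -29.300) on ZR and D = (26.000, -38.400) on DM. Then |TD| = |D − T| = 46.374.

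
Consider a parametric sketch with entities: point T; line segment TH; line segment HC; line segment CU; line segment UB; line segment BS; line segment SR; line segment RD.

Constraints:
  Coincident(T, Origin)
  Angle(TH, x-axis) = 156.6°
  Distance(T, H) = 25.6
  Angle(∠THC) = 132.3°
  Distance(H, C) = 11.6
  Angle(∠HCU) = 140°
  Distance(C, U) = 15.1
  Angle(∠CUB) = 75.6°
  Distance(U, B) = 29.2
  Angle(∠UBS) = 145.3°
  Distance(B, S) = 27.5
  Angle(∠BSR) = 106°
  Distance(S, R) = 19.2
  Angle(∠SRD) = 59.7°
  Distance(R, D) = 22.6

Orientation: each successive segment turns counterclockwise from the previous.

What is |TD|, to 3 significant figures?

7.43

T is at the origin; TH runs at 156.6° with length 25.6, so H = (-23.5, 10.2). ∠THC = 132.3° gives HC at -156° from the x-axis; with |HC| = 11.6, C = (-34.1, 5.39). ∠HCU = 140.0° gives CU at -116° from the x-axis; with |CU| = 15.1, U = (-40.6, -8.21). ∠CUB = 75.6° gives UB at -11.3° from the x-axis; with |UB| = 29.2, B = (-12.0, -13.9). ∠UBS = 145.3° gives BS at 23.4° from the x-axis; with |BS| = 27.5, S = (13.3, -3.01). ∠BSR = 106.0° gives SR at 97.4° from the x-axis; with |SR| = 19.2, R = (10.8, 16.0). ∠SRD = 59.7° gives RD at -142° from the x-axis; with |RD| = 22.6, D = (-7.10, 2.21). Then |TD| = |D − T| = 7.43.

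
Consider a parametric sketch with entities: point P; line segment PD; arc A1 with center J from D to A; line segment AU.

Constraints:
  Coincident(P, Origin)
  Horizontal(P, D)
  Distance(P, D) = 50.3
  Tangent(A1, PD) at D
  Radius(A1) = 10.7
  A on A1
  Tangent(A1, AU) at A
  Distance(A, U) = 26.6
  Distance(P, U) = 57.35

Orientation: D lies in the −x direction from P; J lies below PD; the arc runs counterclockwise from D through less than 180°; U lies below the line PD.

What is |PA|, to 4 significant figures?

61.27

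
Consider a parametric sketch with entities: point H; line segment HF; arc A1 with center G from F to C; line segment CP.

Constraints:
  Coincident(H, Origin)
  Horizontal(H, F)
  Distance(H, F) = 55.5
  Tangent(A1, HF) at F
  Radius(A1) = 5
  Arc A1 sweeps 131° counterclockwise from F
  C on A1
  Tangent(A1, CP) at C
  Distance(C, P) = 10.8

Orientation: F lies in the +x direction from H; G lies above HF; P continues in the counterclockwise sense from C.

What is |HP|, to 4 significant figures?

54.71

H is at the origin; H and F share the same y with |HF| = 55.5 and F on the +x side, so F = (55.50, 0.000). Tangency of A1 to HF means the radius GF is perpendicular to HF, so G = F + (0, 5) = (55.50, 5.000). On A1, F sits at bearing -90° from G; a 131° counterclockwise sweep puts C at bearing 41°, so C = G + 5.0·(cos 41°, sin 41°) = (59.27, 8.280). The tangent condition forces GC to be normal to CP, so CP runs along (−sin 41°, cos 41°); with |CP| = 10.8, P = (52.19, 16.43). Then |HP| = |P − H| = 54.71.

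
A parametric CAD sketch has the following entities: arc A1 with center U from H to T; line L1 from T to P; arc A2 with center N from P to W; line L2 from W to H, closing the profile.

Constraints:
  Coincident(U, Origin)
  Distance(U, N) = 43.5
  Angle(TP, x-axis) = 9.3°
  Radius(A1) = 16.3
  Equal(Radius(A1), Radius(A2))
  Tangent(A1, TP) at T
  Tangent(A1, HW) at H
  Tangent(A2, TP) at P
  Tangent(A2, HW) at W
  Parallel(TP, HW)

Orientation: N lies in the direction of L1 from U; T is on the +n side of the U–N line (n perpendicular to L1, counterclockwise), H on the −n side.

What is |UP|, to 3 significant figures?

46.5

The slot axis is L1's direction at 9.3°, so u = (cos 9.3°, sin 9.3°) = (0.987, 0.162) and n = (−sin 9.3°, cos 9.3°) = (-0.162, 0.987). U is at the origin and N lies 43.5 along u from U, so N = 43.5·u = (42.9, 7.03). Tangency of A1 to both parallel lines with radius 16.3 puts T and H at U ± 16.3·n: T = (-2.63, 16.1), H = (2.63, -16.1). Equal radii place P and W the same way about N: P = N + 16.3·n = (40.3, 23.1), W = N − 16.3·n = (45.6, -9.06). Then |UP| = |P − U| = 46.5.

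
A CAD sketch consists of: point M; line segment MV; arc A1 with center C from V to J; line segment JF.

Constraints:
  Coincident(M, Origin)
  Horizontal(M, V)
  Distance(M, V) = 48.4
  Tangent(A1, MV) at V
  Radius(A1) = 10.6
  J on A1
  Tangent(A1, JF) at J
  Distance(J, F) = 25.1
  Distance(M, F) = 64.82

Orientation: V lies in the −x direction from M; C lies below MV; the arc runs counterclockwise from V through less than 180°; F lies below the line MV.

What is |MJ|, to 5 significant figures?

60.146

Checks: |CJ| = 10.60 ✓; ∠(CJ, JF) = 90.00° ✓; |JF| = 25.10 ✓; |MF| = 64.82 ✓.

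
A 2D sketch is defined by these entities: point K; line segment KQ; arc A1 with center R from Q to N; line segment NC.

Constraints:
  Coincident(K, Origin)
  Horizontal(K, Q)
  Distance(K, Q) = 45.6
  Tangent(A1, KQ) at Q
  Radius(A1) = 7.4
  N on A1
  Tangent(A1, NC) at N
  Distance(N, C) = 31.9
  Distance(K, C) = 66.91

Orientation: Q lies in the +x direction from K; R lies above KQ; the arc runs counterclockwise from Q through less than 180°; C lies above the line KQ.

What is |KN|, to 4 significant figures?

53.46

Checks: K = (0.00, 0.00) ✓; |RN| = 7.400 ✓; ∠(RN, NC) = 90.00° ✓; |NC| = 31.90 ✓; |KC| = 66.91 ✓.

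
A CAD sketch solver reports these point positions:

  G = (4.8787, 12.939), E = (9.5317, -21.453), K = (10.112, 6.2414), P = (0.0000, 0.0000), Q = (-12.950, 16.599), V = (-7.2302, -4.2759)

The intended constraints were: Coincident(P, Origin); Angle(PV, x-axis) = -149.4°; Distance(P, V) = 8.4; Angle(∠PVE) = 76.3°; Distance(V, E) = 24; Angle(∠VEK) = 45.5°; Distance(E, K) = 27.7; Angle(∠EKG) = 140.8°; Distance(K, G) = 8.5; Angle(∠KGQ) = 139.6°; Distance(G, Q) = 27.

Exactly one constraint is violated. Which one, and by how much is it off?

Distance(G, Q) = 27 — off by 8.80.

P = (0.00, 0.00) ✓; PV at -149.4° ✓; |PV| = 8.400 ✓; ∠PVE = 76.30° ✓; |VE| = 24.00 ✓; ∠VEK = 45.50° ✓; |EK| = 27.70 ✓; ∠EKG = 140.8° ✓; |KG| = 8.500 ✓; ∠KGQ = 139.6° ✓; |GQ| = 18.20 ✗.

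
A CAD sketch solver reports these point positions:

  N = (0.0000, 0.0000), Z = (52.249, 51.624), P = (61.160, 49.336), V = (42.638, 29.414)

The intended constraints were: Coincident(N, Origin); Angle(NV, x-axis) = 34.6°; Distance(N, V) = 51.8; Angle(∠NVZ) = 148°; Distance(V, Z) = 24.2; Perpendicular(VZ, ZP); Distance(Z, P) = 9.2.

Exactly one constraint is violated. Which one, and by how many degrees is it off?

Perpendicular(VZ, ZP) — off by 9.00°.

N = (0.00, 0.00) ✓; NV at 34.60° ✓; |NV| = 51.80 ✓; ∠NVZ = 148.0° ✓; |VZ| = 24.20 ✓; ∠(VZ, ZP) = 81.00° ✗; |ZP| = 9.200 ✓.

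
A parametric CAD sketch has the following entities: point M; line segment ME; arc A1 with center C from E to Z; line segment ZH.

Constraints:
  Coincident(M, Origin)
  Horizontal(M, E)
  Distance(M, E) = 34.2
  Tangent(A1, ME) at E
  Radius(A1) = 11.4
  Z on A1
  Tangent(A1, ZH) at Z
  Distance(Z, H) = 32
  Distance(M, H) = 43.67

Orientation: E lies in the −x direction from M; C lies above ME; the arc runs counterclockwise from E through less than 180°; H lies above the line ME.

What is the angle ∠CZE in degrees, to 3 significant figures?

50.9°

Checks: M.y = 0.00, E.y = 0.00 ✓; |CZ| = 11.40 ✓; ∠(CZ, ZH) = 90.00° ✓; |ZH| = 32.00 ✓; |MH| = 43.67 ✓.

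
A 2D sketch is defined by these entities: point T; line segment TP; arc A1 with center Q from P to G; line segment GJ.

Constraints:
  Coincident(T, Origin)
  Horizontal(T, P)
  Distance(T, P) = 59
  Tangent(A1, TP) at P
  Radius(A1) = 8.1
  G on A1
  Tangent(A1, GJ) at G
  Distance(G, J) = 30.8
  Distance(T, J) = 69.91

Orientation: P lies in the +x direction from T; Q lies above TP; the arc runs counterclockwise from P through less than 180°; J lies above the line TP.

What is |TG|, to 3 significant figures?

67.5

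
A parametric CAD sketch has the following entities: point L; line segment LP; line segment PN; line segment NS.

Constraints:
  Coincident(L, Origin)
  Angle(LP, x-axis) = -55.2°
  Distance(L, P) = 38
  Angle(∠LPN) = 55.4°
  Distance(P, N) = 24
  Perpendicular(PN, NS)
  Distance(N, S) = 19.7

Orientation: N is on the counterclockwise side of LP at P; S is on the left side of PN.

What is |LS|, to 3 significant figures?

11.8

L is at the origin; LP runs at -55.2° with length 38.0, so P = 38.0·(cos -55.2°, sin -55.2°) = (21.7, -31.2). ∠LPN = 55.4°, so PN runs at -55.2° + (180° − 55.4°) = 69.4° from the x-axis; with |PN| = 24.0, N = P + 24.0·(cos 69.4°, sin 69.4°) = (30.1, -8.74). PN ⟂ NS; with |NS| = 19.7 on the left of PN, S = N + 19.7·(-0.936, 0.352) = (11.7, -1.81). Then |LS| = |S − L| = 11.8.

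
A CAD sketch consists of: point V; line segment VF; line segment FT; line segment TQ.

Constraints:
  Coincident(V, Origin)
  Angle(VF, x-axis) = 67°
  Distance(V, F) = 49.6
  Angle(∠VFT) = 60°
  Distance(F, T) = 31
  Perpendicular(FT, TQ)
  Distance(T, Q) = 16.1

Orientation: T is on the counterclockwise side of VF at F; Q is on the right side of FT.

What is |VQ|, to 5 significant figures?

59.379

∠VFT = 60.0°, so FT runs at 67.0° + (180° − 60.0°) = 187.00° from the x-axis; with |FT| = 31.0, T = F + 31.0·(cos 187.00°, sin 187.00°) = (-11.389, 41.879). The perpendicularity gives TQ at right angles to FT; with |TQ| = 16.1 on the right of FT, Q = T + 16.1·(-0.12187, 0.99255) = (-13.351, 57.859). Then |VQ| = |Q − V| = 59.379.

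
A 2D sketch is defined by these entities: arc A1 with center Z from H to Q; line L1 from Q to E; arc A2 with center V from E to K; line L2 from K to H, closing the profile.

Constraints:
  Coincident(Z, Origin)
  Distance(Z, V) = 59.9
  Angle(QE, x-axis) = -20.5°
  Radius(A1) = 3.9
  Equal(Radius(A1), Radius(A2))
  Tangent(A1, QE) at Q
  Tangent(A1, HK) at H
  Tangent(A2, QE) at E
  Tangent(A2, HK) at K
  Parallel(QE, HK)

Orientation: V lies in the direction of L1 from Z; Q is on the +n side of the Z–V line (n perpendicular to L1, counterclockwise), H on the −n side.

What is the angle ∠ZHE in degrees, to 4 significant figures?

82.58°

The slot axis is L1's direction at -20.5°, so u = (cos -20.5°, sin -20.5°) = (0.9367, -0.3502) and n = (−sin -20.5°, cos -20.5°) = (0.3502, 0.9367). Z is at the origin and V lies 59.9 along u from Z, so V = 59.9·u = (56.11, -20.98). Tangency of A1 to both parallel lines with radius 3.9 puts Q and H at Z ± 3.9·n: Q = (1.366, 3.653), H = (-1.366, -3.653). Equal radii place E and K the same way about V: E = V + 3.9·n = (57.47, -17.32), K = V − 3.9·n = (54.74, -24.63). Then cos ∠ZHE = HZ·HE / (|HZ||HE|), giving 82.58°.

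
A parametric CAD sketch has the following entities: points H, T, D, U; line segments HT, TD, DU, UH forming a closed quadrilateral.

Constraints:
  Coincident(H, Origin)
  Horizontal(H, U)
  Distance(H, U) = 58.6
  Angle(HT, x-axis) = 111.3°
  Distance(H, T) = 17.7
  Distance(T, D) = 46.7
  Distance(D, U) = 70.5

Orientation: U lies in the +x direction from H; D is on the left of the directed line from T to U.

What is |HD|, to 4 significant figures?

59.38

H is at the origin; H and U share the same y with |HU| = 58.6 and U in +x, so U = (58.6, 0). HT runs at 111.3° with |HT| = 17.7, so T = (-6.430, 16.49). D is determined by |TD| = 46.7 and |DU| = 70.5 together: it lies at the intersection of circle(T, 46.7) and circle(U, 70.5). With |TU| = 67.09, the foot of the radical line on TU is 12.76 from T and the perpendicular offset is √(46.7² − 12.76²) = 44.92. Taking the left-of-TU solution: D = (16.98, 56.90).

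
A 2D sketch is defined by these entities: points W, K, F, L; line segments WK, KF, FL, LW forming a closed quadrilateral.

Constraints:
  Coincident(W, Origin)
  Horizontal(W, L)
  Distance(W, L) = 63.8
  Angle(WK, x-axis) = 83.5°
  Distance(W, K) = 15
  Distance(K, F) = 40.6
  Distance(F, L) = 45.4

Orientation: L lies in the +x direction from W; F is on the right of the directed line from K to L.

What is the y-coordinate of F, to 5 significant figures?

-19.717

W is at the origin; WL is horizontal with |WL| = 63.8 and L in +x, so L = (63.8, 0). WK runs at 83.5° with |WK| = 15.0, so K = (1.6980, 14.904). F is determined by |KF| = 40.6 and |FL| = 45.4 together: it lies at the intersection of circle(K, 40.6) and circle(L, 45.4). With |KL| = 63.865, the foot of the radical line on KL is 28.701 from K and the perpendicular offset is √(40.6² − 28.701²) = 28.716. Taking the right-of-KL solution: F = (22.905, -19.717).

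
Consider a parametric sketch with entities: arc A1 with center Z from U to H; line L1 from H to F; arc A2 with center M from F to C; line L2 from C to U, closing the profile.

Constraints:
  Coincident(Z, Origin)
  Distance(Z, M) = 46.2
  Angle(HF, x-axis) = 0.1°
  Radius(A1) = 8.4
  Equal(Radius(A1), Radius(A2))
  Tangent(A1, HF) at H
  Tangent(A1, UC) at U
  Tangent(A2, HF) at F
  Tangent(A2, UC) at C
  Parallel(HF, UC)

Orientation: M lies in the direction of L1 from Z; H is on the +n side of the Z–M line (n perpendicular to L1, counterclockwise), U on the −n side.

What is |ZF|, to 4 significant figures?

46.96

The slot axis is L1's direction at 0.1°, so u = (cos 0.1°, sin 0.1°) = (1.000, 0.001745) and n = (−sin 0.1°, cos 0.1°) = (-0.001745, 1.000). Z is at the origin and M lies 46.2 along u from Z, so M = 46.2·u = (46.20, 0.08063). Tangency of A1 to both parallel lines with radius 8.4 puts H and U at Z ± 8.4·n: H = (-0.01466, 8.400), U = (0.01466, -8.400). Equal radii place F and C the same way about M: F = M + 8.4·n = (46.19, 8.481), C = M − 8.4·n = (46.21, -8.319). Then |ZF| = |F − Z| = 46.96.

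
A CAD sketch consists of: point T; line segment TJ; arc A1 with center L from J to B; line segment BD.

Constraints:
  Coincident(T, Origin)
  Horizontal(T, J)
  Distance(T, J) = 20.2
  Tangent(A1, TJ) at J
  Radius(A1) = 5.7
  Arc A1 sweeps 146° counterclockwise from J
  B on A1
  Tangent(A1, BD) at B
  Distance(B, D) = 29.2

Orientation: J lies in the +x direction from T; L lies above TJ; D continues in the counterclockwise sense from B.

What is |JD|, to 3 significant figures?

34.0

T is at the origin; TJ is horizontal with |TJ| = 20.2 and J on the +x side, so J = (20.2, 0.00). A1 meets TJ tangentially, so LJ is at right angles to TJ, so L = J + (0, 5.7) = (20.2, 5.70). On A1, J sits at bearing -90° from L; a 146° counterclockwise sweep puts B at bearing 56°, so B = L + 5.7·(cos 56°, sin 56°) = (23.4, 10.4). Since A1 is tangent to BD there, LB ⟂ BD, so BD runs along (−sin 56°, cos 56°); with |BD| = 29.2, D = (-0.820, 26.8). Then |JD| = |D − J| = 34.0.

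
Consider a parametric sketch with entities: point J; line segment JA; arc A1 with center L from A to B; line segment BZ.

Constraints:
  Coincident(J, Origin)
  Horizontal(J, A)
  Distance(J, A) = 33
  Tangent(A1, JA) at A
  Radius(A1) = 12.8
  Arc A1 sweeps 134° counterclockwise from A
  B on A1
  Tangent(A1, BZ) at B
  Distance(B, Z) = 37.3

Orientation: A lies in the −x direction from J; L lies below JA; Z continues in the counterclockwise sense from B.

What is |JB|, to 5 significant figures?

47.455

Since A1 is tangent to JA there, LA ⟂ JA, so L = A + (0, -12.8) = (-33.000, -12.800). On A1, A sits at bearing 90° from L; a 134° counterclockwise sweep puts B at bearing 224°, so B = L + 12.8·(cos 224°, sin 224°) = (-42.208, -21.692). Then |JB| = |B − J| = 47.455.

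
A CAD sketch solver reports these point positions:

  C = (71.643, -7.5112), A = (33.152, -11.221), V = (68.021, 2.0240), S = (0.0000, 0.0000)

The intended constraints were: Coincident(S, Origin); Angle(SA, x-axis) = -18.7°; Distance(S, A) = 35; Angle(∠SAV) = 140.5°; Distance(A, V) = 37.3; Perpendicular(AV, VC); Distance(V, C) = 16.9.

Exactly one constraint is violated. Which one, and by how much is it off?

Distance(V, C) = 16.9 — off by 6.70.

S = (0.00, 0.00) ✓; SA at -18.70° ✓; |SA| = 35.00 ✓; ∠SAV = 140.5° ✓; |AV| = 37.30 ✓; ∠(AV, VC) = 90.00° ✓; |VC| = 10.20 ✗.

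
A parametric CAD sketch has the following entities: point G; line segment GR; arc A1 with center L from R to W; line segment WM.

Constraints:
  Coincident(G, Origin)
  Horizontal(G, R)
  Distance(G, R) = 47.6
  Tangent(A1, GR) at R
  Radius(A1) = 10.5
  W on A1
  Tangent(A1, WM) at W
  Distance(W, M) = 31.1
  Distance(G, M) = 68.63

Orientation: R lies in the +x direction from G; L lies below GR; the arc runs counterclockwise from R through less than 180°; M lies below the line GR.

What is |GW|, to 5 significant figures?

41.508

Checks: |LW| = 10.50 ✓; ∠(LW, WM) = 90.00° ✓; |WM| = 31.10 ✓; |GM| = 68.63 ✓.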